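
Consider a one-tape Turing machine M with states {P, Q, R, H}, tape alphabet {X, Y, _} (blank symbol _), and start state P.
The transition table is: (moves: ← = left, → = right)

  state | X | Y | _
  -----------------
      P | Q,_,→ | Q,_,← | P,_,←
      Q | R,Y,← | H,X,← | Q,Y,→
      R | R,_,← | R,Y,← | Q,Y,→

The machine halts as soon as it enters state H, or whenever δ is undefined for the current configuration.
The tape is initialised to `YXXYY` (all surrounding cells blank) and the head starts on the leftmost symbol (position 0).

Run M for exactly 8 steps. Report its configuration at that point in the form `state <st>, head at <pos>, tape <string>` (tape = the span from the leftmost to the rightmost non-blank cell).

state H, head at -2, tape YXYYXYY

state=P head=0 tape=__[Y]XXYY   (P,Y)→(Q,_,←)
state=Q head=-1 tape=_[_]_XXYY   (Q,_)→(Q,Y,→)
state=Q head=0 tape=_Y[_]XXYY   (Q,_)→(Q,Y,→)
state=Q head=1 tape=_YY[X]XYY   (Q,X)→(R,Y,←)
state=R head=0 tape=_Y[Y]YXYY   (R,Y)→(R,Y,←)
state=R head=-1 tape=_[Y]YYXYY   (R,Y)→(R,Y,←)
state=R head=-2 tape=[_]YYYXYY   (R,_)→(Q,Y,→)
state=Q head=-1 tape=Y[Y]YYXYY   (Q,Y)→(H,X,←)
state=H head=-2 tape=[Y]XYYXYY
After 8 steps: state H, head at -2, tape YXYYXYY.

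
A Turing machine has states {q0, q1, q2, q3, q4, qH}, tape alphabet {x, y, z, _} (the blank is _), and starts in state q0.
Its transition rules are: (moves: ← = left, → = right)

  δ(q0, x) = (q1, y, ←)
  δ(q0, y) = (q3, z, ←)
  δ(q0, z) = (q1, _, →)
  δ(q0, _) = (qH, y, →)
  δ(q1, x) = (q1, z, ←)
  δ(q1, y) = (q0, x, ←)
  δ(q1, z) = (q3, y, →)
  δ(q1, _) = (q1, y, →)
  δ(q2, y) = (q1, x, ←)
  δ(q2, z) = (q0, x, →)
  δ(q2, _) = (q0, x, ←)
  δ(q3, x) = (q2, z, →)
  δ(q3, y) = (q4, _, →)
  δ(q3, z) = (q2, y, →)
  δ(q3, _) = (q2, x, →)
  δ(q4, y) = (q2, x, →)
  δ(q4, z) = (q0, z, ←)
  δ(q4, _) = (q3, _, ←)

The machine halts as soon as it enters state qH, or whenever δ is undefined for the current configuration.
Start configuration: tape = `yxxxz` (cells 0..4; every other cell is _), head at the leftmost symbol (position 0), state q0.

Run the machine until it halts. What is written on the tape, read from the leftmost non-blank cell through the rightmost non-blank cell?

yzxxxxz

q0 | __[y]xxxz   read y → write z, move ←, go to q3
q3 | _[_]zxxxz   read _ → write x, move →, go to q2
q2 | _x[z]xxxz   read z → write x, move →, go to q0
q0 | _xx[x]xxz   read x → write y, move ←, go to q1
q1 | _x[x]yxxz   read x → write z, move ←, go to q1
q1 | _[x]zyxxz   read x → write z, move ←, go to q1
q1 | [_]zzyxxz   read _ → write y, move →, go to q1
q1 | y[z]zyxxz   read z → write y, move →, go to q3
q3 | yy[z]yxxz   read z → write y, move →, go to q2
q2 | yyy[y]xxz   read y → write x, move ←, go to q1
q1 | yy[y]xxxz   read y → write x, move ←, go to q0
q0 | y[y]xxxxz   read y → write z, move ←, go to q3
q3 | [y]zxxxxz   read y → write _, move →, go to q4
q4 | _[z]xxxxz   read z → write z, move ←, go to q0
q0 | [_]zxxxxz   read _ → write y, move →, go to qH
qH | y[z]xxxxz
The non-blank tape span at halt is yzxxxxz.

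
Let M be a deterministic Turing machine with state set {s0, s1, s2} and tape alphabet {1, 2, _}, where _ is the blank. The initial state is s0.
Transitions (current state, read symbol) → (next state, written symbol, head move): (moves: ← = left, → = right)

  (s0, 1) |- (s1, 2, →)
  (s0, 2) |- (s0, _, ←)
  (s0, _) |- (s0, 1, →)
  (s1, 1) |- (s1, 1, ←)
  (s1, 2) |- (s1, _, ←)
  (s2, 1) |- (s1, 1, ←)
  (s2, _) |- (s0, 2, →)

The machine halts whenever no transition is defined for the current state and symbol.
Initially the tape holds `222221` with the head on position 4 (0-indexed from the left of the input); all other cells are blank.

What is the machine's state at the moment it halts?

s1

s0 | _2222[2]1_   read 2 → write _, move ←, go to s0
s0 | _222[2]_1_   read 2 → write _, move ←, go to s0
s0 | _22[2]__1_   read 2 → write _, move ←, go to s0
s0 | _2[2]___1_   read 2 → write _, move ←, go to s0
s0 | _[2]____1_   read 2 → write _, move ←, go to s0
s0 | [_]_____1_   read _ → write 1, move →, go to s0
s0 | 1[_]____1_   read _ → write 1, move →, go to s0
s0 | 11[_]___1_   read _ → write 1, move →, go to s0
s0 | 111[_]__1_   read _ → write 1, move →, go to s0
s0 | 1111[_]_1_   read _ → write 1, move →, go to s0
s0 | 11111[_]1_   read _ → write 1, move →, go to s0
s0 | 111111[1]_   read 1 → write 2, move →, go to s1
s1 | 1111112[_]
No transition is defined for (s1, _); M halts in state s1.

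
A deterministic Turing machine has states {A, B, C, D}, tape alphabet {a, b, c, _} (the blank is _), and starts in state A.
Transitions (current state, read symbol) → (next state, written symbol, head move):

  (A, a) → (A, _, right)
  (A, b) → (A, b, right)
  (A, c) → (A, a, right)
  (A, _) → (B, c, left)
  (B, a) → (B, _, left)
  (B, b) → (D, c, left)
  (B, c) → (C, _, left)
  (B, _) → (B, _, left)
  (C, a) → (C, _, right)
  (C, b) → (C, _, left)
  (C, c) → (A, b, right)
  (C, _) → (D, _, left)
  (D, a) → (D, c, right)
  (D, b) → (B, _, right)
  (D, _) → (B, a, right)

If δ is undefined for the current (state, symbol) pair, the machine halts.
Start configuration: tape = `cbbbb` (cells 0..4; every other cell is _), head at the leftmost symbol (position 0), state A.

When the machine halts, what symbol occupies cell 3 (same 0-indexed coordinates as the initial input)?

A | [c]bbbb_   read c → write a, move right, go to A
A | a[b]bbb_   read b → write b, move right, go to A
A | ab[b]bb_   read b → write b, move right, go to A
A | abb[b]b_   read b → write b, move right, go to A
A | abbb[b]_   read b → write b, move right, go to A
A | abbbb[_]   read _ → write c, move left, go to B
B | abbb[b]c   read b → write c, move left, go to D
D | abb[b]cc   read b → write _, move right, go to B
B | abb_[c]c   read c → write _, move left, go to C
C | abb[_]_c   read _ → write _, move left, go to D
D | ab[b]__c   read b → write _, move right, go to B
B | ab_[_]_c   read _ → write _, move left, go to B
B | ab[_]__c   read _ → write _, move left, go to B
B | a[b]___c   read b → write c, move left, go to D
D | [a]c___c   read a → write c, move right, go to D
D | c[c]___c
Cell 3 holds _ when M halts.

_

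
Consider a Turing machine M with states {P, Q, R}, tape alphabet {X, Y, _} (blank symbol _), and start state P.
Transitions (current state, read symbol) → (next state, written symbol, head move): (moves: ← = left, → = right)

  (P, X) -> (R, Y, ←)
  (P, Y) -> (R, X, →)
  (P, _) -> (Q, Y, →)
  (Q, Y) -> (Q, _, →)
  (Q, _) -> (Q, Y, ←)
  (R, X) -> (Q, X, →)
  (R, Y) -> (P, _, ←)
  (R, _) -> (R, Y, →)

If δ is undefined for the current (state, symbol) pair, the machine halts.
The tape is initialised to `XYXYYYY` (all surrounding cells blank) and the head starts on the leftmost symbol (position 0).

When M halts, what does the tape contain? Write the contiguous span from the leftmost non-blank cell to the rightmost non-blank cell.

XXYXYYYYY

P | _[X]YXYYYY_   read X → write Y, move ←, go to R
R | [_]YYXYYYY_   read _ → write Y, move →, go to R
R | Y[Y]YXYYYY_   read Y → write _, move ←, go to P
P | [Y]_YXYYYY_   read Y → write X, move →, go to R
R | X[_]YXYYYY_   read _ → write Y, move →, go to R
R | XY[Y]XYYYY_   read Y → write _, move ←, go to P
P | X[Y]_XYYYY_   read Y → write X, move →, go to R
R | XX[_]XYYYY_   read _ → write Y, move →, go to R
R | XXY[X]YYYY_   read X → write X, move →, go to Q
Q | XXYX[Y]YYY_   read Y → write _, move →, go to Q
Q | XXYX_[Y]YY_   read Y → write _, move →, go to Q
Q | XXYX__[Y]Y_   read Y → write _, move →, go to Q
Q | XXYX___[Y]_   read Y → write _, move →, go to Q
Q | XXYX____[_]   read _ → write Y, move ←, go to Q
Q | XXYX___[_]Y   read _ → write Y, move ←, go to Q
Q | XXYX__[_]YY   read _ → write Y, move ←, go to Q
Q | XXYX_[_]YYY   read _ → write Y, move ←, go to Q
Q | XXYX[_]YYYY   read _ → write Y, move ←, go to Q
Q | XXY[X]YYYYY
The non-blank tape span at halt is XXYXYYYYY.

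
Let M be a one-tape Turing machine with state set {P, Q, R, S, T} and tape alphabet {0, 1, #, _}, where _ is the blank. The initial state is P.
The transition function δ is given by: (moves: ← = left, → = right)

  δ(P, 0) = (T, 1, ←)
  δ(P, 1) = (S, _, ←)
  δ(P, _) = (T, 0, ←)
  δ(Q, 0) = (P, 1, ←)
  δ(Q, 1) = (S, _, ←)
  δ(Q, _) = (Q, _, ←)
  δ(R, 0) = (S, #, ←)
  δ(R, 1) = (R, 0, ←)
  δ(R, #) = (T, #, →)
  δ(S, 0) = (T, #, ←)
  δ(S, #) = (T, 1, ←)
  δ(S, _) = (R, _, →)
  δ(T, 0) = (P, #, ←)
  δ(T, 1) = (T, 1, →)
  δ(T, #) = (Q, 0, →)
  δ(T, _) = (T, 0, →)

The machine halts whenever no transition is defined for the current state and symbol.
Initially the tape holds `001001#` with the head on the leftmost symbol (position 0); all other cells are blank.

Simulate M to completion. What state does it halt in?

state=P head=0 tape=___[0]01001#   (P,0)→(T,1,←)
state=T head=-1 tape=__[_]101001#   (T,_)→(T,0,→)
state=T head=0 tape=__0[1]01001#   (T,1)→(T,1,→)
state=T head=1 tape=__01[0]1001#   (T,0)→(P,#,←)
state=P head=0 tape=__0[1]#1001#   (P,1)→(S,_,←)
state=S head=-1 tape=__[0]_#1001#   (S,0)→(T,#,←)
state=T head=-2 tape=_[_]#_#1001#   (T,_)→(T,0,→)
state=T head=-1 tape=_0[#]_#1001#   (T,#)→(Q,0,→)
state=Q head=0 tape=_00[_]#1001#   (Q,_)→(Q,_,←)
state=Q head=-1 tape=_0[0]_#1001#   (Q,0)→(P,1,←)
state=P head=-2 tape=_[0]1_#1001#   (P,0)→(T,1,←)
state=T head=-3 tape=[_]11_#1001#   (T,_)→(T,0,→)
state=T head=-2 tape=0[1]1_#1001#   (T,1)→(T,1,→)
state=T head=-1 tape=01[1]_#1001#   (T,1)→(T,1,→)
state=T head=0 tape=011[_]#1001#   (T,_)→(T,0,→)
state=T head=1 tape=0110[#]1001#   (T,#)→(Q,0,→)
state=Q head=2 tape=01100[1]001#   (Q,1)→(S,_,←)
state=S head=1 tape=0110[0]_001#   (S,0)→(T,#,←)
state=T head=0 tape=011[0]#_001#   (T,0)→(P,#,←)
state=P head=-1 tape=01[1]##_001#   (P,1)→(S,_,←)
state=S head=-2 tape=0[1]_##_001#
No transition is defined for (S, 1); M halts in state S.

S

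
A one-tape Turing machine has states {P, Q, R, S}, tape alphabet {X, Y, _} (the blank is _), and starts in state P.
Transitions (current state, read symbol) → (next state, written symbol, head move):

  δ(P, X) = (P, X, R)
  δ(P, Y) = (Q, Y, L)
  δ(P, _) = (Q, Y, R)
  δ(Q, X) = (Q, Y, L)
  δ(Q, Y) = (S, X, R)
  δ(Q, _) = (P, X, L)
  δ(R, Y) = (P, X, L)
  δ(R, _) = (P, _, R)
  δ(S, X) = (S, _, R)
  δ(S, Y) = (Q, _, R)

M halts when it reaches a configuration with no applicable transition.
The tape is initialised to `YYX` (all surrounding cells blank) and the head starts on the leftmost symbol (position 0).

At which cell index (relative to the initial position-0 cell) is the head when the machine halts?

P | ____[Y]YX_   read Y → write Y, move L, go to Q
Q | ___[_]YYX_   read _ → write X, move L, go to P
P | __[_]XYYX_   read _ → write Y, move R, go to Q
Q | __Y[X]YYX_   read X → write Y, move L, go to Q
Q | __[Y]YYYX_   read Y → write X, move R, go to S
S | __X[Y]YYX_   read Y → write _, move R, go to Q
Q | __X_[Y]YX_   read Y → write X, move R, go to S
S | __X_X[Y]X_   read Y → write _, move R, go to Q
Q | __X_X_[X]_   read X → write Y, move L, go to Q
Q | __X_X[_]Y_   read _ → write X, move L, go to P
P | __X_[X]XY_   read X → write X, move R, go to P
P | __X_X[X]Y_   read X → write X, move R, go to P
P | __X_XX[Y]_   read Y → write Y, move L, go to Q
Q | __X_X[X]Y_   read X → write Y, move L, go to Q
Q | __X_[X]YY_   read X → write Y, move L, go to Q
Q | __X[_]YYY_   read _ → write X, move L, go to P
P | __[X]XYYY_   read X → write X, move R, go to P
P | __X[X]YYY_   read X → write X, move R, go to P
P | __XX[Y]YY_   read Y → write Y, move L, go to Q
Q | __X[X]YYY_   read X → write Y, move L, go to Q
Q | __[X]YYYY_   read X → write Y, move L, go to Q
Q | _[_]YYYYY_   read _ → write X, move L, go to P
P | [_]XYYYYY_   read _ → write Y, move R, go to Q
Q | Y[X]YYYYY_   read X → write Y, move L, go to Q
Q | [Y]YYYYYY_   read Y → write X, move R, go to S
S | X[Y]YYYYY_   read Y → write _, move R, go to Q
Q | X_[Y]YYYY_   read Y → write X, move R, go to S
S | X_X[Y]YYY_   read Y → write _, move R, go to Q
Q | X_X_[Y]YY_   read Y → write X, move R, go to S
S | X_X_X[Y]Y_   read Y → write _, move R, go to Q
Q | X_X_X_[Y]_   read Y → write X, move R, go to S
S | X_X_X_X[_]
At halt the head is at cell 3.

3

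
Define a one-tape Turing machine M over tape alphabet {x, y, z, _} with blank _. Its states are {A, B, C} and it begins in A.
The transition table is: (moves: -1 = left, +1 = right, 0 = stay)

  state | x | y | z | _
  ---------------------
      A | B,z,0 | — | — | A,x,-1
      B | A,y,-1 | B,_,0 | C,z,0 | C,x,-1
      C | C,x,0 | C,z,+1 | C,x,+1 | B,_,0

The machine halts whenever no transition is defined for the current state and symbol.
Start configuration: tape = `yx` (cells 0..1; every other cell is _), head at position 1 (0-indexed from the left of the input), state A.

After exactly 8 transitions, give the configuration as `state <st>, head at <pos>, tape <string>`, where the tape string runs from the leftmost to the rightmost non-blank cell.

A | y[x]_   read x → write z, move 0, go to B
B | y[z]_   read z → write z, move 0, go to C
C | y[z]_   read z → write x, move +1, go to C
C | yx[_]   read _ → write _, move 0, go to B
B | yx[_]   read _ → write x, move -1, go to C
C | y[x]x   read x → write x, move 0, go to C
C | y[x]x   read x → write x, move 0, go to C
C | y[x]x   read x → write x, move 0, go to C
C | y[x]x
After 8 steps: state C, head at 1, tape yxx.

state C, head at 1, tape yxx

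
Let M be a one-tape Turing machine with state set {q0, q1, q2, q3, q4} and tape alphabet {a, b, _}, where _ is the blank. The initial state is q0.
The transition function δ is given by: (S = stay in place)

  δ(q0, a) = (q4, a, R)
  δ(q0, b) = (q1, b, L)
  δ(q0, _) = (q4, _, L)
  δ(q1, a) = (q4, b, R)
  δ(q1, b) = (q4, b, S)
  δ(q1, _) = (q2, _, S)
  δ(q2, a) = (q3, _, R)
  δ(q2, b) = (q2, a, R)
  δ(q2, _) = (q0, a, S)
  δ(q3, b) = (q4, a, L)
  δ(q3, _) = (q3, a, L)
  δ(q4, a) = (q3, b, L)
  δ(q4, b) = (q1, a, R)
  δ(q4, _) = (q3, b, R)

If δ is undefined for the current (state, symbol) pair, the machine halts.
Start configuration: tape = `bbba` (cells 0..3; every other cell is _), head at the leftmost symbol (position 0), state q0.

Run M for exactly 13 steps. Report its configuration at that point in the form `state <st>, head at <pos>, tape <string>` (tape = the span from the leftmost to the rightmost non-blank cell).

state q4, head at 3, tape aaaabaa

state=q0 head=0 tape=_[b]bba__   (q0,b)→(q1,b,L)
state=q1 head=-1 tape=[_]bbba__   (q1,_)→(q2,_,S)
state=q2 head=-1 tape=[_]bbba__   (q2,_)→(q0,a,S)
state=q0 head=-1 tape=[a]bbba__   (q0,a)→(q4,a,R)
state=q4 head=0 tape=a[b]bba__   (q4,b)→(q1,a,R)
state=q1 head=1 tape=aa[b]ba__   (q1,b)→(q4,b,S)
state=q4 head=1 tape=aa[b]ba__   (q4,b)→(q1,a,R)
state=q1 head=2 tape=aaa[b]a__   (q1,b)→(q4,b,S)
state=q4 head=2 tape=aaa[b]a__   (q4,b)→(q1,a,R)
state=q1 head=3 tape=aaaa[a]__   (q1,a)→(q4,b,R)
state=q4 head=4 tape=aaaab[_]_   (q4,_)→(q3,b,R)
state=q3 head=5 tape=aaaabb[_]   (q3,_)→(q3,a,L)
state=q3 head=4 tape=aaaab[b]a   (q3,b)→(q4,a,L)
state=q4 head=3 tape=aaaa[b]aa
After 13 steps: state q4, head at 3, tape aaaabaa.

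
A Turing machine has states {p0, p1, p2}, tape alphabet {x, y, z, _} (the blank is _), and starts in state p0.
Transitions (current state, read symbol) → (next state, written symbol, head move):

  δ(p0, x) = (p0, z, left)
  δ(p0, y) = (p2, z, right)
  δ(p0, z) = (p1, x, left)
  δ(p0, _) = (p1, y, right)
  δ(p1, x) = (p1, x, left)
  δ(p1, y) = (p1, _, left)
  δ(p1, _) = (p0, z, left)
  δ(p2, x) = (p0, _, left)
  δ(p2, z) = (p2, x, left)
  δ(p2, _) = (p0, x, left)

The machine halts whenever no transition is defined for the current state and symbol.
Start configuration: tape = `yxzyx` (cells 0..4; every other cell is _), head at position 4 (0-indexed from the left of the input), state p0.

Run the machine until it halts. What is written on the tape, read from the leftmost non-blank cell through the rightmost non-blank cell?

p0 | __yxzy[x]   read x → write z, move left, go to p0
p0 | __yxz[y]z   read y → write z, move right, go to p2
p2 | __yxzz[z]   read z → write x, move left, go to p2
p2 | __yxz[z]x   read z → write x, move left, go to p2
p2 | __yx[z]xx   read z → write x, move left, go to p2
p2 | __y[x]xxx   read x → write _, move left, go to p0
p0 | __[y]_xxx   read y → write z, move right, go to p2
p2 | __z[_]xxx   read _ → write x, move left, go to p0
p0 | __[z]xxxx   read z → write x, move left, go to p1
p1 | _[_]xxxxx   read _ → write z, move left, go to p0
p0 | [_]zxxxxx   read _ → write y, move right, go to p1
p1 | y[z]xxxxx
The non-blank tape span at halt is yzxxxxx.

yzxxxxx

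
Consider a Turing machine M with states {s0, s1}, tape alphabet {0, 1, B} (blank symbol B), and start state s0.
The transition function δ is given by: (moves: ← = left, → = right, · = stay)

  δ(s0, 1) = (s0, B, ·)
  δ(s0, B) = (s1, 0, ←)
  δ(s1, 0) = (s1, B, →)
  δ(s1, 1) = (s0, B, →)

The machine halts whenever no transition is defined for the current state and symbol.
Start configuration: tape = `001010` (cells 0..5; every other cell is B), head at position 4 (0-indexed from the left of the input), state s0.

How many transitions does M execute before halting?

state=s0 head=4 tape=0010[1]0B   (s0,1)→(s0,B,·)
state=s0 head=4 tape=0010[B]0B   (s0,B)→(s1,0,←)
state=s1 head=3 tape=001[0]00B   (s1,0)→(s1,B,→)
state=s1 head=4 tape=001B[0]0B   (s1,0)→(s1,B,→)
state=s1 head=5 tape=001BB[0]B   (s1,0)→(s1,B,→)
state=s1 head=6 tape=001BBB[B]
M halts after 5 transitions.

5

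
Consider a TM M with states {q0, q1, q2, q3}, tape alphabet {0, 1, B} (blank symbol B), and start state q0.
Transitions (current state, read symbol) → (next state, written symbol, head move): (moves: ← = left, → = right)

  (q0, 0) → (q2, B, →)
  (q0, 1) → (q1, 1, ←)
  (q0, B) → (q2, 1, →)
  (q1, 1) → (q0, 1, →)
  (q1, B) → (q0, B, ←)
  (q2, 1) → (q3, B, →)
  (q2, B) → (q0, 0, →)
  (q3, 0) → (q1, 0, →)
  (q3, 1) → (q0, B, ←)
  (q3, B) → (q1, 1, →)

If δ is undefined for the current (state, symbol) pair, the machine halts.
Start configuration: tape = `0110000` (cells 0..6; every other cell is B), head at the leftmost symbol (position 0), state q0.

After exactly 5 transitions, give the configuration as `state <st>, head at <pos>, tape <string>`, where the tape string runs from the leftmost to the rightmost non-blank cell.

state=q0 head=0 tape=[0]110000   (q0,0)→(q2,B,→)
state=q2 head=1 tape=B[1]10000   (q2,1)→(q3,B,→)
state=q3 head=2 tape=BB[1]0000   (q3,1)→(q0,B,←)
state=q0 head=1 tape=B[B]B0000   (q0,B)→(q2,1,→)
state=q2 head=2 tape=B1[B]0000   (q2,B)→(q0,0,→)
state=q0 head=3 tape=B10[0]000
After 5 steps: state q0, head at 3, tape 100000.

state q0, head at 3, tape 100000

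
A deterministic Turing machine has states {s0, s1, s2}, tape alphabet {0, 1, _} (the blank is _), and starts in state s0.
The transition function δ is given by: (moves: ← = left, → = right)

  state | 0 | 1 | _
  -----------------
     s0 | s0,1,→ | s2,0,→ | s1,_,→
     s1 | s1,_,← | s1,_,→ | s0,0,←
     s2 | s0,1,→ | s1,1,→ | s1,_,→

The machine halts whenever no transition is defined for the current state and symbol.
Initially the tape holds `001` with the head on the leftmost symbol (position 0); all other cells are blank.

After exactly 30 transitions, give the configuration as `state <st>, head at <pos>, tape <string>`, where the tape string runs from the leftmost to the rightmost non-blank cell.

state=s0 head=0 tape=[0]01_____   (s0,0)→(s0,1,→)
state=s0 head=1 tape=1[0]1_____   (s0,0)→(s0,1,→)
state=s0 head=2 tape=11[1]_____   (s0,1)→(s2,0,→)
state=s2 head=3 tape=110[_]____   (s2,_)→(s1,_,→)
state=s1 head=4 tape=110_[_]___   (s1,_)→(s0,0,←)
state=s0 head=3 tape=110[_]0___   (s0,_)→(s1,_,→)
state=s1 head=4 tape=110_[0]___   (s1,0)→(s1,_,←)
state=s1 head=3 tape=110[_]____   (s1,_)→(s0,0,←)
state=s0 head=2 tape=11[0]0____   (s0,0)→(s0,1,→)
state=s0 head=3 tape=111[0]____   (s0,0)→(s0,1,→)
state=s0 head=4 tape=1111[_]___   (s0,_)→(s1,_,→)
state=s1 head=5 tape=1111_[_]__   (s1,_)→(s0,0,←)
state=s0 head=4 tape=1111[_]0__   (s0,_)→(s1,_,→)
state=s1 head=5 tape=1111_[0]__   (s1,0)→(s1,_,←)
state=s1 head=4 tape=1111[_]___   (s1,_)→(s0,0,←)
state=s0 head=3 tape=111[1]0___   (s0,1)→(s2,0,→)
state=s2 head=4 tape=1110[0]___   (s2,0)→(s0,1,→)
state=s0 head=5 tape=11101[_]__   (s0,_)→(s1,_,→)
state=s1 head=6 tape=11101_[_]_   (s1,_)→(s0,0,←)
state=s0 head=5 tape=11101[_]0_   (s0,_)→(s1,_,→)
state=s1 head=6 tape=11101_[0]_   (s1,0)→(s1,_,←)
state=s1 head=5 tape=11101[_]__   (s1,_)→(s0,0,←)
state=s0 head=4 tape=1110[1]0__   (s0,1)→(s2,0,→)
state=s2 head=5 tape=11100[0]__   (s2,0)→(s0,1,→)
state=s0 head=6 tape=111001[_]_   (s0,_)→(s1,_,→)
state=s1 head=7 tape=111001_[_]   (s1,_)→(s0,0,←)
state=s0 head=6 tape=111001[_]0   (s0,_)→(s1,_,→)
state=s1 head=7 tape=111001_[0]   (s1,0)→(s1,_,←)
state=s1 head=6 tape=111001[_]_   (s1,_)→(s0,0,←)
state=s0 head=5 tape=11100[1]0_   (s0,1)→(s2,0,→)
state=s2 head=6 tape=111000[0]_
After 30 steps: state s2, head at 6, tape 1110000.

state s2, head at 6, tape 1110000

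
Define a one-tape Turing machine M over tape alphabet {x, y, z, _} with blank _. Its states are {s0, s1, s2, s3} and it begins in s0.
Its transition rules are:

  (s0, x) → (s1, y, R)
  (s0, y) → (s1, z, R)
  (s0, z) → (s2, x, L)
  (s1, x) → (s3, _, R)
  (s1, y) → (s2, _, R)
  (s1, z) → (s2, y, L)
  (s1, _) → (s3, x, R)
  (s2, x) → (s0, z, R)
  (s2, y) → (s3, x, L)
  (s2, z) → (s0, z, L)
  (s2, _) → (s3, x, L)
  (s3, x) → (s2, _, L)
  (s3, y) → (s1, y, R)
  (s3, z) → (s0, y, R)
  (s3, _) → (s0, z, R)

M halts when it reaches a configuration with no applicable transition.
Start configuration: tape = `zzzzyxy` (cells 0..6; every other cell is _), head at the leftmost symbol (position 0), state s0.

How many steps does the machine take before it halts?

state=s0 head=0 tape=__[z]zzzyxy___   (s0,z)→(s2,x,L)
state=s2 head=-1 tape=_[_]xzzzyxy___   (s2,_)→(s3,x,L)
state=s3 head=-2 tape=[_]xxzzzyxy___   (s3,_)→(s0,z,R)
state=s0 head=-1 tape=z[x]xzzzyxy___   (s0,x)→(s1,y,R)
state=s1 head=0 tape=zy[x]zzzyxy___   (s1,x)→(s3,_,R)
state=s3 head=1 tape=zy_[z]zzyxy___   (s3,z)→(s0,y,R)
state=s0 head=2 tape=zy_y[z]zyxy___   (s0,z)→(s2,x,L)
state=s2 head=1 tape=zy_[y]xzyxy___   (s2,y)→(s3,x,L)
state=s3 head=0 tape=zy[_]xxzyxy___   (s3,_)→(s0,z,R)
state=s0 head=1 tape=zyz[x]xzyxy___   (s0,x)→(s1,y,R)
state=s1 head=2 tape=zyzy[x]zyxy___   (s1,x)→(s3,_,R)
state=s3 head=3 tape=zyzy_[z]yxy___   (s3,z)→(s0,y,R)
state=s0 head=4 tape=zyzy_y[y]xy___   (s0,y)→(s1,z,R)
state=s1 head=5 tape=zyzy_yz[x]y___   (s1,x)→(s3,_,R)
state=s3 head=6 tape=zyzy_yz_[y]___   (s3,y)→(s1,y,R)
state=s1 head=7 tape=zyzy_yz_y[_]__   (s1,_)→(s3,x,R)
state=s3 head=8 tape=zyzy_yz_yx[_]_   (s3,_)→(s0,z,R)
state=s0 head=9 tape=zyzy_yz_yxz[_]
M halts after 17 transitions.

17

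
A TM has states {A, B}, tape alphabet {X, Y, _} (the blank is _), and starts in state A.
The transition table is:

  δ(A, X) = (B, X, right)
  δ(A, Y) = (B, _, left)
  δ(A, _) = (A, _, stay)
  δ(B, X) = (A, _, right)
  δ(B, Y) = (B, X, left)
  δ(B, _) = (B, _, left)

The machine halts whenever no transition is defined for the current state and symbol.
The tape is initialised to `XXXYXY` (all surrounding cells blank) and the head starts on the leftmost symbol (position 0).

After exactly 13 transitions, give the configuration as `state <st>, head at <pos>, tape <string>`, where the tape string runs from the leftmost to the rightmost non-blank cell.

state=A head=0 tape=[X]XXYXY   (A,X)→(B,X,right)
state=B head=1 tape=X[X]XYXY   (B,X)→(A,_,right)
state=A head=2 tape=X_[X]YXY   (A,X)→(B,X,right)
state=B head=3 tape=X_X[Y]XY   (B,Y)→(B,X,left)
state=B head=2 tape=X_[X]XXY   (B,X)→(A,_,right)
state=A head=3 tape=X__[X]XY   (A,X)→(B,X,right)
state=B head=4 tape=X__X[X]Y   (B,X)→(A,_,right)
state=A head=5 tape=X__X_[Y]   (A,Y)→(B,_,left)
state=B head=4 tape=X__X[_]_   (B,_)→(B,_,left)
state=B head=3 tape=X__[X]__   (B,X)→(A,_,right)
state=A head=4 tape=X___[_]_   (A,_)→(A,_,stay)
state=A head=4 tape=X___[_]_   (A,_)→(A,_,stay)
state=A head=4 tape=X___[_]_   (A,_)→(A,_,stay)
state=A head=4 tape=X___[_]_
After 13 steps: state A, head at 4, tape X.

state A, head at 4, tape X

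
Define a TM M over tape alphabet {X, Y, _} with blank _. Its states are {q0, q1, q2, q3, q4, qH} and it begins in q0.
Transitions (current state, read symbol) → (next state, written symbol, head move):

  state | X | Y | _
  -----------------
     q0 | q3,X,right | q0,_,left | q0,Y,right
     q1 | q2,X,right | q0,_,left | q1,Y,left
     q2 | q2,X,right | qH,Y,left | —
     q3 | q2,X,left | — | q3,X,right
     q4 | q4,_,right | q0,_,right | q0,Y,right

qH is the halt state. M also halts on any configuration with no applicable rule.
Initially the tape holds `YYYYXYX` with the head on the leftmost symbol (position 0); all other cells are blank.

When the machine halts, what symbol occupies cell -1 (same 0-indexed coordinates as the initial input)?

state=q0 head=0 tape=____[Y]YYYXYX   (q0,Y)→(q0,_,left)
state=q0 head=-1 tape=___[_]_YYYXYX   (q0,_)→(q0,Y,right)
state=q0 head=0 tape=___Y[_]YYYXYX   (q0,_)→(q0,Y,right)
state=q0 head=1 tape=___YY[Y]YYXYX   (q0,Y)→(q0,_,left)
state=q0 head=0 tape=___Y[Y]_YYXYX   (q0,Y)→(q0,_,left)
state=q0 head=-1 tape=___[Y]__YYXYX   (q0,Y)→(q0,_,left)
state=q0 head=-2 tape=__[_]___YYXYX   (q0,_)→(q0,Y,right)
state=q0 head=-1 tape=__Y[_]__YYXYX   (q0,_)→(q0,Y,right)
state=q0 head=0 tape=__YY[_]_YYXYX   (q0,_)→(q0,Y,right)
state=q0 head=1 tape=__YYY[_]YYXYX   (q0,_)→(q0,Y,right)
state=q0 head=2 tape=__YYYY[Y]YXYX   (q0,Y)→(q0,_,left)
state=q0 head=1 tape=__YYY[Y]_YXYX   (q0,Y)→(q0,_,left)
state=q0 head=0 tape=__YY[Y]__YXYX   (q0,Y)→(q0,_,left)
state=q0 head=-1 tape=__Y[Y]___YXYX   (q0,Y)→(q0,_,left)
state=q0 head=-2 tape=__[Y]____YXYX   (q0,Y)→(q0,_,left)
state=q0 head=-3 tape=_[_]_____YXYX   (q0,_)→(q0,Y,right)
state=q0 head=-2 tape=_Y[_]____YXYX   (q0,_)→(q0,Y,right)
state=q0 head=-1 tape=_YY[_]___YXYX   (q0,_)→(q0,Y,right)
state=q0 head=0 tape=_YYY[_]__YXYX   (q0,_)→(q0,Y,right)
state=q0 head=1 tape=_YYYY[_]_YXYX   (q0,_)→(q0,Y,right)
state=q0 head=2 tape=_YYYYY[_]YXYX   (q0,_)→(q0,Y,right)
state=q0 head=3 tape=_YYYYYY[Y]XYX   (q0,Y)→(q0,_,left)
state=q0 head=2 tape=_YYYYY[Y]_XYX   (q0,Y)→(q0,_,left)
state=q0 head=1 tape=_YYYY[Y]__XYX   (q0,Y)→(q0,_,left)
state=q0 head=0 tape=_YYY[Y]___XYX   (q0,Y)→(q0,_,left)
state=q0 head=-1 tape=_YY[Y]____XYX   (q0,Y)→(q0,_,left)
state=q0 head=-2 tape=_Y[Y]_____XYX   (q0,Y)→(q0,_,left)
state=q0 head=-3 tape=_[Y]______XYX   (q0,Y)→(q0,_,left)
state=q0 head=-4 tape=[_]_______XYX   (q0,_)→(q0,Y,right)
state=q0 head=-3 tape=Y[_]______XYX   (q0,_)→(q0,Y,right)
state=q0 head=-2 tape=YY[_]_____XYX   (q0,_)→(q0,Y,right)
state=q0 head=-1 tape=YYY[_]____XYX   (q0,_)→(q0,Y,right)
state=q0 head=0 tape=YYYY[_]___XYX   (q0,_)→(q0,Y,right)
state=q0 head=1 tape=YYYYY[_]__XYX   (q0,_)→(q0,Y,right)
state=q0 head=2 tape=YYYYYY[_]_XYX   (q0,_)→(q0,Y,right)
state=q0 head=3 tape=YYYYYYY[_]XYX   (q0,_)→(q0,Y,right)
state=q0 head=4 tape=YYYYYYYY[X]YX   (q0,X)→(q3,X,right)
state=q3 head=5 tape=YYYYYYYYX[Y]X
Cell -1 holds Y when M halts.

Y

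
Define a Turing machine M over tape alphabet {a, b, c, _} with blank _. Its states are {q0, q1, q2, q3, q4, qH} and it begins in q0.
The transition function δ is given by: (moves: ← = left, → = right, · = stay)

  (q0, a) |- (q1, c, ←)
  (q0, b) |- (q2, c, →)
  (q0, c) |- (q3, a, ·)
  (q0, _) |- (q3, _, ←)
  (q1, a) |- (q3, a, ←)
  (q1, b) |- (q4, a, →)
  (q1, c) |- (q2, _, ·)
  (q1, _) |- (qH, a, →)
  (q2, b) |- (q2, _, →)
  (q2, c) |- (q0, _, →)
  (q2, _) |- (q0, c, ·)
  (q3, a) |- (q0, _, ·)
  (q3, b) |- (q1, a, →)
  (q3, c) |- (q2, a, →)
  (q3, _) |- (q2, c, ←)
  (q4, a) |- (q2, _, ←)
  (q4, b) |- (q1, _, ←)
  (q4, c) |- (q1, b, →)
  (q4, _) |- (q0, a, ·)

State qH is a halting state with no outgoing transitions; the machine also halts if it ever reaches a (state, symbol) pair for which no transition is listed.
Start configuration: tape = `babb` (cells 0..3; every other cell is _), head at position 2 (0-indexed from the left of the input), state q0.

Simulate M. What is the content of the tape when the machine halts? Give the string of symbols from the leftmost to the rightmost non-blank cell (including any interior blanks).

state=q0 head=2 tape=ba[b]b_   (q0,b)→(q2,c,→)
state=q2 head=3 tape=bac[b]_   (q2,b)→(q2,_,→)
state=q2 head=4 tape=bac_[_]   (q2,_)→(q0,c,·)
state=q0 head=4 tape=bac_[c]   (q0,c)→(q3,a,·)
state=q3 head=4 tape=bac_[a]   (q3,a)→(q0,_,·)
state=q0 head=4 tape=bac_[_]   (q0,_)→(q3,_,←)
state=q3 head=3 tape=bac[_]_   (q3,_)→(q2,c,←)
state=q2 head=2 tape=ba[c]c_   (q2,c)→(q0,_,→)
state=q0 head=3 tape=ba_[c]_   (q0,c)→(q3,a,·)
state=q3 head=3 tape=ba_[a]_   (q3,a)→(q0,_,·)
state=q0 head=3 tape=ba_[_]_   (q0,_)→(q3,_,←)
state=q3 head=2 tape=ba[_]__   (q3,_)→(q2,c,←)
state=q2 head=1 tape=b[a]c__
The non-blank tape span at halt is bac.

bac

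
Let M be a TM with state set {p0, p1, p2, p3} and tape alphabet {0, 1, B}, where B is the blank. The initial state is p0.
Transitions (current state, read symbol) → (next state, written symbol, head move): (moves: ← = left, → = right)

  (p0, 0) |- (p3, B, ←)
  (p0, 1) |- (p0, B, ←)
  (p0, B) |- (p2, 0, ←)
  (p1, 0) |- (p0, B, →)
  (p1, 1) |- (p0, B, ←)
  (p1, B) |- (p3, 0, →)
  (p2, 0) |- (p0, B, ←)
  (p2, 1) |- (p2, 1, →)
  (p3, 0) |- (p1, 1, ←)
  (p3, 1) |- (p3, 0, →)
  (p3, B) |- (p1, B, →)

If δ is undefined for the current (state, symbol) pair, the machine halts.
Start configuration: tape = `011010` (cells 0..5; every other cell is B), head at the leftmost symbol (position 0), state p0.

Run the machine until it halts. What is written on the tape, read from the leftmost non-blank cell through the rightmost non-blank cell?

state=p0 head=0 tape=B[0]11010   (p0,0)→(p3,B,←)
state=p3 head=-1 tape=[B]B11010   (p3,B)→(p1,B,→)
state=p1 head=0 tape=B[B]11010   (p1,B)→(p3,0,→)
state=p3 head=1 tape=B0[1]1010   (p3,1)→(p3,0,→)
state=p3 head=2 tape=B00[1]010   (p3,1)→(p3,0,→)
state=p3 head=3 tape=B000[0]10   (p3,0)→(p1,1,←)
state=p1 head=2 tape=B00[0]110   (p1,0)→(p0,B,→)
state=p0 head=3 tape=B00B[1]10   (p0,1)→(p0,B,←)
state=p0 head=2 tape=B00[B]B10   (p0,B)→(p2,0,←)
state=p2 head=1 tape=B0[0]0B10   (p2,0)→(p0,B,←)
state=p0 head=0 tape=B[0]B0B10   (p0,0)→(p3,B,←)
state=p3 head=-1 tape=[B]BB0B10   (p3,B)→(p1,B,→)
state=p1 head=0 tape=B[B]B0B10   (p1,B)→(p3,0,→)
state=p3 head=1 tape=B0[B]0B10   (p3,B)→(p1,B,→)
state=p1 head=2 tape=B0B[0]B10   (p1,0)→(p0,B,→)
state=p0 head=3 tape=B0BB[B]10   (p0,B)→(p2,0,←)
state=p2 head=2 tape=B0B[B]010
The non-blank tape span at halt is 0BB010.

0BB010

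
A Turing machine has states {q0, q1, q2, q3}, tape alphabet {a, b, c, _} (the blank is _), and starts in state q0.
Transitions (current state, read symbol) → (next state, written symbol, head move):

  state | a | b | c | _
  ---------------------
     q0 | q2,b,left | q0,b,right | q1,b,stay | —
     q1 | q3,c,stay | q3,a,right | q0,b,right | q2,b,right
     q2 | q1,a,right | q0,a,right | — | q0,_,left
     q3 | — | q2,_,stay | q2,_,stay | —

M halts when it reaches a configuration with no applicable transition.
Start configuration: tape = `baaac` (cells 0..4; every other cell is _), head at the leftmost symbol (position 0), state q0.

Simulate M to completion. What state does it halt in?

q3

state=q0 head=0 tape=[b]aaac_   (q0,b)→(q0,b,right)
state=q0 head=1 tape=b[a]aac_   (q0,a)→(q2,b,left)
state=q2 head=0 tape=[b]baac_   (q2,b)→(q0,a,right)
state=q0 head=1 tape=a[b]aac_   (q0,b)→(q0,b,right)
state=q0 head=2 tape=ab[a]ac_   (q0,a)→(q2,b,left)
state=q2 head=1 tape=a[b]bac_   (q2,b)→(q0,a,right)
state=q0 head=2 tape=aa[b]ac_   (q0,b)→(q0,b,right)
state=q0 head=3 tape=aab[a]c_   (q0,a)→(q2,b,left)
state=q2 head=2 tape=aa[b]bc_   (q2,b)→(q0,a,right)
state=q0 head=3 tape=aaa[b]c_   (q0,b)→(q0,b,right)
state=q0 head=4 tape=aaab[c]_   (q0,c)→(q1,b,stay)
state=q1 head=4 tape=aaab[b]_   (q1,b)→(q3,a,right)
state=q3 head=5 tape=aaaba[_]
No transition is defined for (q3, _); M halts in state q3.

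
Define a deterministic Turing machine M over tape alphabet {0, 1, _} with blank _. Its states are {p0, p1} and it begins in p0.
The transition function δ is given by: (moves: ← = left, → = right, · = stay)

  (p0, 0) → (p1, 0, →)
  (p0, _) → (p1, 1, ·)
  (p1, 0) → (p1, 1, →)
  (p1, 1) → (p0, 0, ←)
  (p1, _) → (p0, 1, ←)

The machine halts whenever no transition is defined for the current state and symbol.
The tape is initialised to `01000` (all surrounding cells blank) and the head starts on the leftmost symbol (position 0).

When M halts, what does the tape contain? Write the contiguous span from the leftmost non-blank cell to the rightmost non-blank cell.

state=p0 head=0 tape=[0]1000_   (p0,0)→(p1,0,→)
state=p1 head=1 tape=0[1]000_   (p1,1)→(p0,0,←)
state=p0 head=0 tape=[0]0000_   (p0,0)→(p1,0,→)
state=p1 head=1 tape=0[0]000_   (p1,0)→(p1,1,→)
state=p1 head=2 tape=01[0]00_   (p1,0)→(p1,1,→)
state=p1 head=3 tape=011[0]0_   (p1,0)→(p1,1,→)
state=p1 head=4 tape=0111[0]_   (p1,0)→(p1,1,→)
state=p1 head=5 tape=01111[_]   (p1,_)→(p0,1,←)
state=p0 head=4 tape=0111[1]1
The non-blank tape span at halt is 011111.

011111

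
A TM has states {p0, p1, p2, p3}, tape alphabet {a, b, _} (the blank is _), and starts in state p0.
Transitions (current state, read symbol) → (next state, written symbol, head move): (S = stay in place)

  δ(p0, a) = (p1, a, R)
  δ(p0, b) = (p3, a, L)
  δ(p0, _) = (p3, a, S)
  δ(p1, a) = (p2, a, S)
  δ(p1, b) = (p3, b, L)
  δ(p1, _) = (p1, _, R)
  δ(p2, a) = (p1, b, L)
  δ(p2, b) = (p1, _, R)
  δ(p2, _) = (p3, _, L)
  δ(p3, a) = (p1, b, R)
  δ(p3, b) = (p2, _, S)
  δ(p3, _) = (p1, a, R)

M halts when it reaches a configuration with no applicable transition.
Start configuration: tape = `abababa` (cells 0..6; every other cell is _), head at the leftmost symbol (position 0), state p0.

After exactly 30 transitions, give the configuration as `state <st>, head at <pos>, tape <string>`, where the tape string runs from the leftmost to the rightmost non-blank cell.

p0 | __[a]bababa   read a → write a, move R, go to p1
p1 | __a[b]ababa   read b → write b, move L, go to p3
p3 | __[a]bababa   read a → write b, move R, go to p1
p1 | __b[b]ababa   read b → write b, move L, go to p3
p3 | __[b]bababa   read b → write _, move S, go to p2
p2 | __[_]bababa   read _ → write _, move L, go to p3
p3 | _[_]_bababa   read _ → write a, move R, go to p1
p1 | _a[_]bababa   read _ → write _, move R, go to p1
p1 | _a_[b]ababa   read b → write b, move L, go to p3
p3 | _a[_]bababa   read _ → write a, move R, go to p1
p1 | _aa[b]ababa   read b → write b, move L, go to p3
p3 | _a[a]bababa   read a → write b, move R, go to p1
p1 | _ab[b]ababa   read b → write b, move L, go to p3
p3 | _a[b]bababa   read b → write _, move S, go to p2
p2 | _a[_]bababa   read _ → write _, move L, go to p3
p3 | _[a]_bababa   read a → write b, move R, go to p1
p1 | _b[_]bababa   read _ → write _, move R, go to p1
p1 | _b_[b]ababa   read b → write b, move L, go to p3
p3 | _b[_]bababa   read _ → write a, move R, go to p1
p1 | _ba[b]ababa   read b → write b, move L, go to p3
p3 | _b[a]bababa   read a → write b, move R, go to p1
p1 | _bb[b]ababa   read b → write b, move L, go to p3
p3 | _b[b]bababa   read b → write _, move S, go to p2
p2 | _b[_]bababa   read _ → write _, move L, go to p3
p3 | _[b]_bababa   read b → write _, move S, go to p2
p2 | _[_]_bababa   read _ → write _, move L, go to p3
p3 | [_]__bababa   read _ → write a, move R, go to p1
p1 | a[_]_bababa   read _ → write _, move R, go to p1
p1 | a_[_]bababa   read _ → write _, move R, go to p1
p1 | a__[b]ababa   read b → write b, move L, go to p3
p3 | a_[_]bababa
After 30 steps: state p3, head at 0, tape a__bababa.

state p3, head at 0, tape a__bababa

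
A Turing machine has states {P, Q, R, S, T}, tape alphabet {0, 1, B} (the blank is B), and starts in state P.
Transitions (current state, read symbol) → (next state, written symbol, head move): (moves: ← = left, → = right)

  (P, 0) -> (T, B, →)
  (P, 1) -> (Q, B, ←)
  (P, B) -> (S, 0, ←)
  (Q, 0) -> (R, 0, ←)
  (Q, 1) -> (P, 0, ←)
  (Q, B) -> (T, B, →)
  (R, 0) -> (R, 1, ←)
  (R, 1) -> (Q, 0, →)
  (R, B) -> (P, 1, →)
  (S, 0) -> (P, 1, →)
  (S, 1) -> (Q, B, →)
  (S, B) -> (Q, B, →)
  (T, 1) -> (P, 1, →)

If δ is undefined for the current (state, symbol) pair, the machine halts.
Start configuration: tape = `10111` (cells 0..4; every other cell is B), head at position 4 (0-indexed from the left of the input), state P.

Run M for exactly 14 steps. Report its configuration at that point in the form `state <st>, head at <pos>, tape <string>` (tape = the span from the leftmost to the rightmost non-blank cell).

P | BBB1011[1]   read 1 → write B, move ←, go to Q
Q | BBB101[1]B   read 1 → write 0, move ←, go to P
P | BBB10[1]0B   read 1 → write B, move ←, go to Q
Q | BBB1[0]B0B   read 0 → write 0, move ←, go to R
R | BBB[1]0B0B   read 1 → write 0, move →, go to Q
Q | BBB0[0]B0B   read 0 → write 0, move ←, go to R
R | BBB[0]0B0B   read 0 → write 1, move ←, go to R
R | BB[B]10B0B   read B → write 1, move →, go to P
P | BB1[1]0B0B   read 1 → write B, move ←, go to Q
Q | BB[1]B0B0B   read 1 → write 0, move ←, go to P
P | B[B]0B0B0B   read B → write 0, move ←, go to S
S | [B]00B0B0B   read B → write B, move →, go to Q
Q | B[0]0B0B0B   read 0 → write 0, move ←, go to R
R | [B]00B0B0B   read B → write 1, move →, go to P
P | 1[0]0B0B0B
After 14 steps: state P, head at -2, tape 100B0B0.

state P, head at -2, tape 100B0B0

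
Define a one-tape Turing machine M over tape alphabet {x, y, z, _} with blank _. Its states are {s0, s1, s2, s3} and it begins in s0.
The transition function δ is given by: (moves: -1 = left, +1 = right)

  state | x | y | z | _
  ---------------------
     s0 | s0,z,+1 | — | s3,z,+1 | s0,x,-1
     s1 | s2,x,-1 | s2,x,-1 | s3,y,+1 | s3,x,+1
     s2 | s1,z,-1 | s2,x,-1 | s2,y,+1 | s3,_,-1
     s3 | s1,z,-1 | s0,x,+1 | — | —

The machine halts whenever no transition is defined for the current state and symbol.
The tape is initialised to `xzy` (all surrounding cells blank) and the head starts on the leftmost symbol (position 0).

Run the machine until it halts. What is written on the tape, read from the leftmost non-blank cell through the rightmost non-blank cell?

state=s0 head=0 tape=[x]zy__   (s0,x)→(s0,z,+1)
state=s0 head=1 tape=z[z]y__   (s0,z)→(s3,z,+1)
state=s3 head=2 tape=zz[y]__   (s3,y)→(s0,x,+1)
state=s0 head=3 tape=zzx[_]_   (s0,_)→(s0,x,-1)
state=s0 head=2 tape=zz[x]x_   (s0,x)→(s0,z,+1)
state=s0 head=3 tape=zzz[x]_   (s0,x)→(s0,z,+1)
state=s0 head=4 tape=zzzz[_]   (s0,_)→(s0,x,-1)
state=s0 head=3 tape=zzz[z]x   (s0,z)→(s3,z,+1)
state=s3 head=4 tape=zzzz[x]   (s3,x)→(s1,z,-1)
state=s1 head=3 tape=zzz[z]z   (s1,z)→(s3,y,+1)
state=s3 head=4 tape=zzzy[z]
The non-blank tape span at halt is zzzyz.

zzzyz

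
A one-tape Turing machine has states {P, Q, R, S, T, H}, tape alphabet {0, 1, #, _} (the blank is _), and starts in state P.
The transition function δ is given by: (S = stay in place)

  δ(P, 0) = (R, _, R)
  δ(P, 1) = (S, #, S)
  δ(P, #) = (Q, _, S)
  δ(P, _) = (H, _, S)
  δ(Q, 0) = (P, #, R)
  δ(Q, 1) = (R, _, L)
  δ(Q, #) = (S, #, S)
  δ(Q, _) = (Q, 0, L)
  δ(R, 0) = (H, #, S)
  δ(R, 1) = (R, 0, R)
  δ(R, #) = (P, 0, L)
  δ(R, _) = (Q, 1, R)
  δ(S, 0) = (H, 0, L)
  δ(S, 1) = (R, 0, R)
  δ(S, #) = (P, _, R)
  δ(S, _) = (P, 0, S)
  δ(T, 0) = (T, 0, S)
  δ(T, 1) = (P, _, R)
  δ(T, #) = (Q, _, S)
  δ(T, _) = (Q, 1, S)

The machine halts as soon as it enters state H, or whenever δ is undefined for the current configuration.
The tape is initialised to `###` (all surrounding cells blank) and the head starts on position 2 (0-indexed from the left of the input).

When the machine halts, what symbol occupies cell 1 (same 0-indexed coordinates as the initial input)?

P | _##[#]__   read # → write _, move S, go to Q
Q | _##[_]__   read _ → write 0, move L, go to Q
Q | _#[#]0__   read # → write #, move S, go to S
S | _#[#]0__   read # → write _, move R, go to P
P | _#_[0]__   read 0 → write _, move R, go to R
R | _#__[_]_   read _ → write 1, move R, go to Q
Q | _#__1[_]   read _ → write 0, move L, go to Q
Q | _#__[1]0   read 1 → write _, move L, go to R
R | _#_[_]_0   read _ → write 1, move R, go to Q
Q | _#_1[_]0   read _ → write 0, move L, go to Q
Q | _#_[1]00   read 1 → write _, move L, go to R
R | _#[_]_00   read _ → write 1, move R, go to Q
Q | _#1[_]00   read _ → write 0, move L, go to Q
Q | _#[1]000   read 1 → write _, move L, go to R
R | _[#]_000   read # → write 0, move L, go to P
P | [_]0_000   read _ → write _, move S, go to H
H | [_]0_000
Cell 1 holds _ when M halts.

_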